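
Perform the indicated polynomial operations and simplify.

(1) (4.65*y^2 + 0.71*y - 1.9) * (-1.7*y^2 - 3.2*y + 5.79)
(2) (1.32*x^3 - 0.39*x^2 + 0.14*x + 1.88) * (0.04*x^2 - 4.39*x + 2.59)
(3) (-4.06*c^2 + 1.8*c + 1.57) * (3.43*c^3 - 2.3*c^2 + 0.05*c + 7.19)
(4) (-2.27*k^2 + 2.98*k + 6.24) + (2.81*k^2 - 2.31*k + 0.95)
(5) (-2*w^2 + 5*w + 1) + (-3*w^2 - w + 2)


(1) = -7.905*y^4 - 16.087*y^3 + 27.8815*y^2 + 10.1909*y - 11.001
(2) = 0.0528*x^5 - 5.8104*x^4 + 5.1365*x^3 - 1.5495*x^2 - 7.8906*x + 4.8692
(3) = -13.9258*c^5 + 15.512*c^4 + 1.0421*c^3 - 32.7124*c^2 + 13.0205*c + 11.2883
(4) = 0.54*k^2 + 0.67*k + 7.19
(5) = -5*w^2 + 4*w + 3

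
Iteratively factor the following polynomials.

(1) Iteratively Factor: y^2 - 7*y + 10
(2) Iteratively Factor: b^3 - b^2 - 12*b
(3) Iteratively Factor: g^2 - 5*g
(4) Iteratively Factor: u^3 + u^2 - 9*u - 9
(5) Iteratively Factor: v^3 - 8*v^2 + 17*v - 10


(1) = (y - 5)*(y - 2)
(2) = (b - 4)*(b^2 + 3*b) = (b - 4)*(b + 3)*(b)
(3) = (g - 5)*(g)
(4) = (u + 3)*(u^2 - 2*u - 3) = (u - 3)*(u + 3)*(u + 1)
(5) = (v - 2)*(v^2 - 6*v + 5) = (v - 5)*(v - 2)*(v - 1)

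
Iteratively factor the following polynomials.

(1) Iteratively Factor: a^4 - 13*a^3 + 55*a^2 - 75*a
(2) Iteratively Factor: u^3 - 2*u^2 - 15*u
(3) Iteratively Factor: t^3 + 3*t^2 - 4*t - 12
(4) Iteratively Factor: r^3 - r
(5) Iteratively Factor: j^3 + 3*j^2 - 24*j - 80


(1) = (a)*(a^3 - 13*a^2 + 55*a - 75) = a*(a - 3)*(a^2 - 10*a + 25) = a*(a - 5)*(a - 3)*(a - 5)
(2) = (u - 5)*(u^2 + 3*u) = (u - 5)*(u + 3)*(u)
(3) = (t + 2)*(t^2 + t - 6) = (t - 2)*(t + 2)*(t + 3)
(4) = (r + 1)*(r^2 - r) = r*(r + 1)*(r - 1)
(5) = (j + 4)*(j^2 - j - 20) = (j + 4)^2*(j - 5)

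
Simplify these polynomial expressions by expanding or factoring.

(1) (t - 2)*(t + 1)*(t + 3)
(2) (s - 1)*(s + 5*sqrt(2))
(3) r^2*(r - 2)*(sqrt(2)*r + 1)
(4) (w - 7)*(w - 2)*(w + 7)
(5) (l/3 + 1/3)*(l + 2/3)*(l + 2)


(1) = t^3 + 2*t^2 - 5*t - 6
(2) = s^2 - s + 5*sqrt(2)*s - 5*sqrt(2)
(3) = sqrt(2)*r^4 - 2*sqrt(2)*r^3 + r^3 - 2*r^2
(4) = w^3 - 2*w^2 - 49*w + 98
(5) = l^3/3 + 11*l^2/9 + 4*l/3 + 4/9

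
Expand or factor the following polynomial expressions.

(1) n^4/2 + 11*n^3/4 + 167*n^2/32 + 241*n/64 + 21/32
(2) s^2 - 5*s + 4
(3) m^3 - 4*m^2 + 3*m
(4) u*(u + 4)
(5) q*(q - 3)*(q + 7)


(1) = (n/2 + 1)*(n + 1/4)*(n + 3/2)*(n + 7/4)
(2) = (s - 4)*(s - 1)
(3) = m*(m - 3)*(m - 1)
(4) = u^2 + 4*u
(5) = q^3 + 4*q^2 - 21*q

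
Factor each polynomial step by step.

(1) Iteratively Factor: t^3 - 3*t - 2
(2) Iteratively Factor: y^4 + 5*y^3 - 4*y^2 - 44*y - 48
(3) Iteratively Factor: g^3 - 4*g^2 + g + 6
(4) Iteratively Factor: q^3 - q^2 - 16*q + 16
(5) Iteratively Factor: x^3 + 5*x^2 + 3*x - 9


(1) = (t + 1)*(t^2 - t - 2) = (t - 2)*(t + 1)*(t + 1)
(2) = (y + 4)*(y^3 + y^2 - 8*y - 12) = (y - 3)*(y + 4)*(y^2 + 4*y + 4) = (y - 3)*(y + 2)*(y + 4)*(y + 2)
(3) = (g - 3)*(g^2 - g - 2) = (g - 3)*(g - 2)*(g + 1)
(4) = (q + 4)*(q^2 - 5*q + 4) = (q - 4)*(q + 4)*(q - 1)
(5) = (x + 3)*(x^2 + 2*x - 3) = (x + 3)^2*(x - 1)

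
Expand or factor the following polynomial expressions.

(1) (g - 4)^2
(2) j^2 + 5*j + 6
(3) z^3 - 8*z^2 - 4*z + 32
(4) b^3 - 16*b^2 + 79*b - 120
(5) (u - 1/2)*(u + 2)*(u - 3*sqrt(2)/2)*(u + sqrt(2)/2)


(1) = g^2 - 8*g + 16
(2) = (j + 2)*(j + 3)
(3) = (z - 8)*(z - 2)*(z + 2)
(4) = (b - 8)*(b - 5)*(b - 3)
(5) = u^4 - sqrt(2)*u^3 + 3*u^3/2 - 5*u^2/2 - 3*sqrt(2)*u^2/2 - 9*u/4 + sqrt(2)*u + 3/2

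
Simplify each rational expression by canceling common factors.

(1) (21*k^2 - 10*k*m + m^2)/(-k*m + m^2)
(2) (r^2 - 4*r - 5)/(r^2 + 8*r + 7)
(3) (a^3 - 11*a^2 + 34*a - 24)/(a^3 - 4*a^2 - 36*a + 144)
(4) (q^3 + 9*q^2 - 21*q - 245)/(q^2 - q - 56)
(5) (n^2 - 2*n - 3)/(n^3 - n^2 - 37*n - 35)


(1) = (-21*k^2 + 10*k*m - m^2)/(k*m - m^2)
(2) = (r - 5)/(r + 7)
(3) = (a - 1)/(a + 6)
(4) = (q^2 + 2*q - 35)/(q - 8)
(5) = (n - 3)/(n^2 - 2*n - 35)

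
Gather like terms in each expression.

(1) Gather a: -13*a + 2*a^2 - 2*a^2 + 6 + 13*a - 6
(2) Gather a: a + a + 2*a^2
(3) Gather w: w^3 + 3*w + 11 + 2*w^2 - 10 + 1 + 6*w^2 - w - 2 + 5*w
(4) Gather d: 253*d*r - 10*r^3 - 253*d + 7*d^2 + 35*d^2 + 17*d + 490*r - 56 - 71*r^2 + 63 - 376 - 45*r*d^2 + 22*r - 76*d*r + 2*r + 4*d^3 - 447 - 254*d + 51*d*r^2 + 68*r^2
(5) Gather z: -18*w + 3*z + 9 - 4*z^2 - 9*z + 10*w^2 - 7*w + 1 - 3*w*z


(1) = 0
(2) = 2*a^2 + 2*a
(3) = w^3 + 8*w^2 + 7*w
(4) = 4*d^3 + d^2*(42 - 45*r) + d*(51*r^2 + 177*r - 490) - 10*r^3 - 3*r^2 + 514*r - 816
(5) = 10*w^2 - 25*w - 4*z^2 + z*(-3*w - 6) + 10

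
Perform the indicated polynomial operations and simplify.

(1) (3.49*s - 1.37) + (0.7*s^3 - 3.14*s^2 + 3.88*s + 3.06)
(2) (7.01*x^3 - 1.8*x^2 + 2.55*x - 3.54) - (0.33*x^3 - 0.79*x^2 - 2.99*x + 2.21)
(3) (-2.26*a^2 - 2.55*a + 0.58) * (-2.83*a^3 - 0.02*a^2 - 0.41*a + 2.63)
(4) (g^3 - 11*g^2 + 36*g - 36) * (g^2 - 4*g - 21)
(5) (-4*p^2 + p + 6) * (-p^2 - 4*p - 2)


(1) = 0.7*s^3 - 3.14*s^2 + 7.37*s + 1.69
(2) = 6.68*x^3 - 1.01*x^2 + 5.54*x - 5.75
(3) = 6.3958*a^5 + 7.2617*a^4 - 0.6638*a^3 - 4.9099*a^2 - 6.9443*a + 1.5254
(4) = g^5 - 15*g^4 + 59*g^3 + 51*g^2 - 612*g + 756
(5) = 4*p^4 + 15*p^3 - 2*p^2 - 26*p - 12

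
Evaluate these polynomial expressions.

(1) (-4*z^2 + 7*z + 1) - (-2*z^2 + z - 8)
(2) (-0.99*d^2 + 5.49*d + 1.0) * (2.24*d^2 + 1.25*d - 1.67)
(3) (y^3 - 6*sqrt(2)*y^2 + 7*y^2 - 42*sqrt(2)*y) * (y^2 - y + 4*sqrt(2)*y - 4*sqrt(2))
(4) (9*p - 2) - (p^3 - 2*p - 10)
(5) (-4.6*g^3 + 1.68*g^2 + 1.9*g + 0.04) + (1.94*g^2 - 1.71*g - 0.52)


(1) = -2*z^2 + 6*z + 9
(2) = -2.2176*d^4 + 11.0601*d^3 + 10.7558*d^2 - 7.9183*d - 1.67
(3) = y^5 - 2*sqrt(2)*y^4 + 6*y^4 - 55*y^3 - 12*sqrt(2)*y^3 - 288*y^2 + 14*sqrt(2)*y^2 + 336*y
(4) = -p^3 + 11*p + 8
(5) = -4.6*g^3 + 3.62*g^2 + 0.19*g - 0.48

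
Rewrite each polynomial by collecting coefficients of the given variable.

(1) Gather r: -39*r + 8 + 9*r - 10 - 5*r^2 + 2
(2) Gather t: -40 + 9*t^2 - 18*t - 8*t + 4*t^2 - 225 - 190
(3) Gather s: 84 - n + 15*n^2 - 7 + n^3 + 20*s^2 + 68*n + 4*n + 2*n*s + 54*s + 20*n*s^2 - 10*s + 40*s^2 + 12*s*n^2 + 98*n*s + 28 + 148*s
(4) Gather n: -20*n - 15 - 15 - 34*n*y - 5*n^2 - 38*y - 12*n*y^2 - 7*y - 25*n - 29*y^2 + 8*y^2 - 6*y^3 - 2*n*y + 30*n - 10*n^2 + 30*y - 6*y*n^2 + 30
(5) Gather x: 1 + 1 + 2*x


(1) = -5*r^2 - 30*r
(2) = 13*t^2 - 26*t - 455
(3) = n^3 + 15*n^2 + 71*n + s^2*(20*n + 60) + s*(12*n^2 + 100*n + 192) + 105
(4) = n^2*(-6*y - 15) + n*(-12*y^2 - 36*y - 15) - 6*y^3 - 21*y^2 - 15*y
(5) = 2*x + 2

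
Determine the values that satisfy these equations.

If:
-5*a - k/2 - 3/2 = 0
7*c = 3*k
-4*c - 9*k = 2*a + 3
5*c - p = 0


Then:
a = -51/184
c = -9/92
k = -21/92
p = -45/92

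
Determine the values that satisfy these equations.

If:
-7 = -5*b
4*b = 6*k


Then:
b = 7/5
k = 14/15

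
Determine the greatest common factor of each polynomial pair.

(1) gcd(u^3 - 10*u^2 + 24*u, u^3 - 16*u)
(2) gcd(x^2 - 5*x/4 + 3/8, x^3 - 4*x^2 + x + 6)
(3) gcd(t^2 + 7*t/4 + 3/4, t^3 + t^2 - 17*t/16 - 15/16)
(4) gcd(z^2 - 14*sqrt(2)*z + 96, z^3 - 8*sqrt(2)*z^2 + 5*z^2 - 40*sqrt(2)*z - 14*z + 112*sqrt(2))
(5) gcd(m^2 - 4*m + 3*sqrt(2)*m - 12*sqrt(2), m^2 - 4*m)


(1) = gcd(u*(u - 6)*(u - 4), u*(u - 4)*(u + 4)) = u^2 - 4*u
(2) = gcd((x - 3/4)*(x - 1/2), (x - 3)*(x - 2)*(x + 1)) = 1
(3) = gcd((t + 3/4)*(t + 1), (t - 1)*(t + 3/4)*(t + 5/4)) = t + 3/4
(4) = z - 8*sqrt(2)
(5) = m - 4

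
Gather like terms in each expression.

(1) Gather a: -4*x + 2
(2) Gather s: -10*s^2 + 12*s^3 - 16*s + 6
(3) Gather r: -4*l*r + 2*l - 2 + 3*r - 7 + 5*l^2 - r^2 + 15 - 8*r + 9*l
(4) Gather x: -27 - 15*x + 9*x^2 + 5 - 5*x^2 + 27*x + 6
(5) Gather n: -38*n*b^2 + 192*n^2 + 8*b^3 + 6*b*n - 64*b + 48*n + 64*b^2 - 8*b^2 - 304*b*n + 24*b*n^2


(1) = 2 - 4*x
(2) = 12*s^3 - 10*s^2 - 16*s + 6
(3) = 5*l^2 + 11*l - r^2 + r*(-4*l - 5) + 6
(4) = 4*x^2 + 12*x - 16
(5) = 8*b^3 + 56*b^2 - 64*b + n^2*(24*b + 192) + n*(-38*b^2 - 298*b + 48)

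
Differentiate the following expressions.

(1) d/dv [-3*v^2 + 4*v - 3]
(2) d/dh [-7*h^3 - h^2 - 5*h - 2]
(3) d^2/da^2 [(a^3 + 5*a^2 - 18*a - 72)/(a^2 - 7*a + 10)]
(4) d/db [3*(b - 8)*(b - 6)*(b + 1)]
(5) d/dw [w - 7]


(1) = 4 - 6*v
(2) = -21*h^2 - 2*h - 5
(3) = 16*(7*a^3 - 72*a^2 + 294*a - 446)/(a^6 - 21*a^5 + 177*a^4 - 763*a^3 + 1770*a^2 - 2100*a + 1000)
(4) = 9*b^2 - 78*b + 102
(5) = 1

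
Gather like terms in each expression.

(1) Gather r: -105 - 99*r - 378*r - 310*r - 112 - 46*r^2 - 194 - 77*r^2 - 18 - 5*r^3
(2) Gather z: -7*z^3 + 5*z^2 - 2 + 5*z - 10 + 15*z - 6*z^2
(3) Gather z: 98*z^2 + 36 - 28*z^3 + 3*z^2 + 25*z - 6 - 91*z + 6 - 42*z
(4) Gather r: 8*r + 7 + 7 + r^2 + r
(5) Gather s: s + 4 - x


(1) = -5*r^3 - 123*r^2 - 787*r - 429
(2) = -7*z^3 - z^2 + 20*z - 12
(3) = -28*z^3 + 101*z^2 - 108*z + 36
(4) = r^2 + 9*r + 14
(5) = s - x + 4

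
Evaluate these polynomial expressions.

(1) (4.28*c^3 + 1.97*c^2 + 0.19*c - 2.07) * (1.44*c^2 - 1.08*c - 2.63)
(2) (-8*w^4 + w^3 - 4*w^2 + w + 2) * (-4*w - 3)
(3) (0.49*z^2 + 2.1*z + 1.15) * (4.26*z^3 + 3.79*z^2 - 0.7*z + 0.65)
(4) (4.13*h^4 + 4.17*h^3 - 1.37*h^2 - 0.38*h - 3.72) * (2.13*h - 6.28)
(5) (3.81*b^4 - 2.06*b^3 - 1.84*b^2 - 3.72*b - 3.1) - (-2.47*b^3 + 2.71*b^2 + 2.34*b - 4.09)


(1) = 6.1632*c^5 - 1.7856*c^4 - 13.1104*c^3 - 8.3671*c^2 + 1.7359*c + 5.4441
(2) = 32*w^5 + 20*w^4 + 13*w^3 + 8*w^2 - 11*w - 6
(3) = 2.0874*z^5 + 10.8031*z^4 + 12.515*z^3 + 3.207*z^2 + 0.56*z + 0.7475
(4) = 8.7969*h^5 - 17.0543*h^4 - 29.1057*h^3 + 7.7942*h^2 - 5.5372*h + 23.3616
(5) = 3.81*b^4 + 0.41*b^3 - 4.55*b^2 - 6.06*b + 0.99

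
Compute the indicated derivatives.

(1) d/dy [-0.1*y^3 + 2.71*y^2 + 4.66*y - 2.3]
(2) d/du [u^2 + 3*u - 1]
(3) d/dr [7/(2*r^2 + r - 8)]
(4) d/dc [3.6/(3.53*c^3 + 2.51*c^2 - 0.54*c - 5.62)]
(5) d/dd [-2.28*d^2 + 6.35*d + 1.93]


(1) = -0.3*y^2 + 5.42*y + 4.66
(2) = 2*u + 3
(3) = 7*(-4*r - 1)/(2*r^2 + r - 8)^2
(4) = (-38.124*c^2 - 18.072*c + 1.944)/(3.53*c^3 + 2.51*c^2 - 0.54*c - 5.62)^2
(5) = 6.35 - 4.56*d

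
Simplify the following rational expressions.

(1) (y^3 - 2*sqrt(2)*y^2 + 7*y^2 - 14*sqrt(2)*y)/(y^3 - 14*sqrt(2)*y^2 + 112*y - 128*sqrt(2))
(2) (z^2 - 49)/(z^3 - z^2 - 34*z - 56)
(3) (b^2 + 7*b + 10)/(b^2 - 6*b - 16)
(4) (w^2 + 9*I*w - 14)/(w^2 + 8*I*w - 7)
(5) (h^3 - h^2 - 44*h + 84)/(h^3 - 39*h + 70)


(1) = (y^2 + 7*y)/(y^2 - 12*sqrt(2)*y + 64)
(2) = (z + 7)/(z^2 + 6*z + 8)
(3) = (b + 5)/(b - 8)
(4) = (w + 2*I)/(w + I)
(5) = (h - 6)/(h - 5)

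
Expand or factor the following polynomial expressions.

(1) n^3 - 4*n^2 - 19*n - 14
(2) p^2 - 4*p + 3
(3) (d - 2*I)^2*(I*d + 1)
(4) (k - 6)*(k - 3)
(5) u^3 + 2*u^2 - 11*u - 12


(1) = (n - 7)*(n + 1)*(n + 2)
(2) = (p - 3)*(p - 1)
(3) = I*d^3 + 5*d^2 - 8*I*d - 4
(4) = k^2 - 9*k + 18
(5) = (u - 3)*(u + 1)*(u + 4)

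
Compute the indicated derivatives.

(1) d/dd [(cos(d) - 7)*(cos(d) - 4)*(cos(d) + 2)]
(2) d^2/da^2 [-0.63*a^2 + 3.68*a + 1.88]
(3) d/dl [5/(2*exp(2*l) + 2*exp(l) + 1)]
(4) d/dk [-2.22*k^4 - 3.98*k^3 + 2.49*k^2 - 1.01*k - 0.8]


(1) = 3*(sin(d)^2 + 6*cos(d) - 3)*sin(d)
(2) = -1.26000000000000
(3) = (-20*exp(l) - 10)*exp(l)/(2*exp(2*l) + 2*exp(l) + 1)^2
(4) = -8.88*k^3 - 11.94*k^2 + 4.98*k - 1.01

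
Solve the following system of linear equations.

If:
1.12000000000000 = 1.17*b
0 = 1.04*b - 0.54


Then:
No Solution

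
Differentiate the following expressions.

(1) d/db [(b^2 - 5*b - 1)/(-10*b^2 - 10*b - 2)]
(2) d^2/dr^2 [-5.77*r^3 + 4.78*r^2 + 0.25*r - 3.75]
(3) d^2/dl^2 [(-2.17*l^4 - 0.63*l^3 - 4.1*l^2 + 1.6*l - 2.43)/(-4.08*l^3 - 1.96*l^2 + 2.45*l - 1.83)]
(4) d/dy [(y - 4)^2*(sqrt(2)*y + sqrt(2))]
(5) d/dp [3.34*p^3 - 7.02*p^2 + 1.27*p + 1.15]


(1) = 3*b*(-5*b - 2)/(25*b^4 + 50*b^3 + 35*b^2 + 10*b + 1)
(2) = 9.56 - 34.62*r
(3) = (186.479696*l^6 - 281.755128*l^5 + 722.948046*l^4 - 275.183034*l^3 + 35.646174*l^2 - 131.78115*l + 24.854082)/(67.917312*l^9 + 97.880832*l^8 - 75.329856*l^7 - 18.634688*l^6 + 133.039704*l^5 - 53.370996*l^4 - 26.441549*l^3 + 52.645257*l^2 - 24.614415*l + 6.128487)
(4) = sqrt(2)*(y - 4)*(3*y - 2)
(5) = 10.02*p^2 - 14.04*p + 1.27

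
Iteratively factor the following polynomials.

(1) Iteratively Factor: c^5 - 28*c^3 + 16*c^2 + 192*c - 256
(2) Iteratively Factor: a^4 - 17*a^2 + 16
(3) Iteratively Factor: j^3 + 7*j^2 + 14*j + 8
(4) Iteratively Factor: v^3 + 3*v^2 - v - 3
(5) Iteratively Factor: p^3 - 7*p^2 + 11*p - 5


(1) = (c - 4)*(c^4 + 4*c^3 - 12*c^2 - 32*c + 64) = (c - 4)*(c + 4)*(c^3 - 12*c + 16) = (c - 4)*(c - 2)*(c + 4)*(c^2 + 2*c - 8) = (c - 4)*(c - 2)^2*(c + 4)*(c + 4)
(2) = (a - 4)*(a^3 + 4*a^2 - a - 4) = (a - 4)*(a + 1)*(a^2 + 3*a - 4) = (a - 4)*(a - 1)*(a + 1)*(a + 4)
(3) = (j + 1)*(j^2 + 6*j + 8) = (j + 1)*(j + 4)*(j + 2)
(4) = (v + 3)*(v^2 - 1) = (v - 1)*(v + 3)*(v + 1)
(5) = (p - 1)*(p^2 - 6*p + 5) = (p - 1)^2*(p - 5)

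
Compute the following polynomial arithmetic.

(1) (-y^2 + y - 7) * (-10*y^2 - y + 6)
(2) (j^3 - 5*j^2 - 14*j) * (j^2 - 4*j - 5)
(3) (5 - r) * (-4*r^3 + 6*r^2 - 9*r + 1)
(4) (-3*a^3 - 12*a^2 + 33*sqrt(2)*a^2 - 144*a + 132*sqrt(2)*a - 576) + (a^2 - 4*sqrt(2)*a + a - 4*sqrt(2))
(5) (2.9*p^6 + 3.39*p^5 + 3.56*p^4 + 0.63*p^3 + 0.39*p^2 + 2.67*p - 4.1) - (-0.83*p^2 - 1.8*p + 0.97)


(1) = 10*y^4 - 9*y^3 + 63*y^2 + 13*y - 42
(2) = j^5 - 9*j^4 + j^3 + 81*j^2 + 70*j
(3) = 4*r^4 - 26*r^3 + 39*r^2 - 46*r + 5
(4) = -3*a^3 - 11*a^2 + 33*sqrt(2)*a^2 - 143*a + 128*sqrt(2)*a - 576 - 4*sqrt(2)
(5) = 2.9*p^6 + 3.39*p^5 + 3.56*p^4 + 0.63*p^3 + 1.22*p^2 + 4.47*p - 5.07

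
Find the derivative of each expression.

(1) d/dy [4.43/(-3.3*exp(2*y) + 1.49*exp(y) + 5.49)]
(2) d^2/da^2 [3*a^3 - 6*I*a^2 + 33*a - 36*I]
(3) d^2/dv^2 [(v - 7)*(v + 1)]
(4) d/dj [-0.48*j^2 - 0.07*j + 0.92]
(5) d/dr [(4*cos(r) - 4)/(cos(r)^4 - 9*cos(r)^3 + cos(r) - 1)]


(1) = (29.238*exp(y) - 6.6007)*exp(y)/(-3.3*exp(2*y) + 1.49*exp(y) + 5.49)^2
(2) = 18*a - 12*I
(3) = 2
(4) = -0.96*j - 0.07
(5) = 4*(3*cos(r)^2 - 22*cos(r) + 27)*sin(r)*cos(r)^2/(cos(r)^4 - 9*cos(r)^3 + cos(r) - 1)^2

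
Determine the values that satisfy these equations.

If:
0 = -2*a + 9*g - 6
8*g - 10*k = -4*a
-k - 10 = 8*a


Then:
a = -237/193
g = 76/193
k = -34/193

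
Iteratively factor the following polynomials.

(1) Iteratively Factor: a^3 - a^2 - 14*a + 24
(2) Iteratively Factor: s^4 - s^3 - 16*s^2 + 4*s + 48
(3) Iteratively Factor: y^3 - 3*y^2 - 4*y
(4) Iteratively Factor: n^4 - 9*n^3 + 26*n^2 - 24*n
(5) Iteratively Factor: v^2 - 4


(1) = (a + 4)*(a^2 - 5*a + 6) = (a - 3)*(a + 4)*(a - 2)
(2) = (s - 2)*(s^3 + s^2 - 14*s - 24) = (s - 2)*(s + 2)*(s^2 - s - 12) = (s - 2)*(s + 2)*(s + 3)*(s - 4)
(3) = (y)*(y^2 - 3*y - 4) = y*(y - 4)*(y + 1)
(4) = (n - 4)*(n^3 - 5*n^2 + 6*n) = (n - 4)*(n - 3)*(n^2 - 2*n) = n*(n - 4)*(n - 3)*(n - 2)
(5) = (v + 2)*(v - 2)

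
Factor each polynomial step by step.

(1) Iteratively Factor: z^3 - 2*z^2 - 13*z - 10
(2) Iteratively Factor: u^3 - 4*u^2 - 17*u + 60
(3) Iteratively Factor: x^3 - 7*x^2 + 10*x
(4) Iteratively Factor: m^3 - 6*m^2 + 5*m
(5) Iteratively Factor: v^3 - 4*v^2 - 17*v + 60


(1) = (z - 5)*(z^2 + 3*z + 2) = (z - 5)*(z + 1)*(z + 2)
(2) = (u + 4)*(u^2 - 8*u + 15) = (u - 5)*(u + 4)*(u - 3)
(3) = (x - 5)*(x^2 - 2*x) = (x - 5)*(x - 2)*(x)
(4) = (m - 1)*(m^2 - 5*m) = m*(m - 1)*(m - 5)
(5) = (v + 4)*(v^2 - 8*v + 15) = (v - 3)*(v + 4)*(v - 5)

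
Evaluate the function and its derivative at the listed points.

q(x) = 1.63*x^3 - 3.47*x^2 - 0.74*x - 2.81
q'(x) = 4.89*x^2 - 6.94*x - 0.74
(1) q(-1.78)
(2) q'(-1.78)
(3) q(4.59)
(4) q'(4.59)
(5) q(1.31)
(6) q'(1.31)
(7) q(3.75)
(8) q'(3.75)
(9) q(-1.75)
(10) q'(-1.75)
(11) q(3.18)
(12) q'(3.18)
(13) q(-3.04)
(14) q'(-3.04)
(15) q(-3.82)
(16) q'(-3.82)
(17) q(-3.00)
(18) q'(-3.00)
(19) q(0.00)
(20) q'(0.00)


(1) = -21.68
(2) = 27.11
(3) = 78.31
(4) = 70.43
(5) = -6.07
(6) = -1.44
(7) = 31.58
(8) = 42.00
(9) = -20.88
(10) = 26.38
(11) = 12.16
(12) = 26.64
(13) = -78.42
(14) = 65.55
(15) = -141.48
(16) = 97.13
(17) = -75.83
(18) = 64.09
(19) = -2.81
(20) = -0.74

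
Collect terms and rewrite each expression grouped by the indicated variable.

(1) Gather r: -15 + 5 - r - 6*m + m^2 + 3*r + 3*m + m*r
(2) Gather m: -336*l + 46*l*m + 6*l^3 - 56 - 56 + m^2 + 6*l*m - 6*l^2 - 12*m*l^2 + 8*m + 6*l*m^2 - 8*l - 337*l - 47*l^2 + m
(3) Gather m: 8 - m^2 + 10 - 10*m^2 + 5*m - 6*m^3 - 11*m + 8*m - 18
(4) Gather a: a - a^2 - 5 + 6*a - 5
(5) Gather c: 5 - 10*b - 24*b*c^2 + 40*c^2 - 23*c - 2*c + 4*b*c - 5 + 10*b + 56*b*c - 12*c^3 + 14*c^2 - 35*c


(1) = m^2 - 3*m + r*(m + 2) - 10
(2) = 6*l^3 - 53*l^2 - 681*l + m^2*(6*l + 1) + m*(-12*l^2 + 52*l + 9) - 112
(3) = -6*m^3 - 11*m^2 + 2*m
(4) = -a^2 + 7*a - 10
(5) = -12*c^3 + c^2*(54 - 24*b) + c*(60*b - 60)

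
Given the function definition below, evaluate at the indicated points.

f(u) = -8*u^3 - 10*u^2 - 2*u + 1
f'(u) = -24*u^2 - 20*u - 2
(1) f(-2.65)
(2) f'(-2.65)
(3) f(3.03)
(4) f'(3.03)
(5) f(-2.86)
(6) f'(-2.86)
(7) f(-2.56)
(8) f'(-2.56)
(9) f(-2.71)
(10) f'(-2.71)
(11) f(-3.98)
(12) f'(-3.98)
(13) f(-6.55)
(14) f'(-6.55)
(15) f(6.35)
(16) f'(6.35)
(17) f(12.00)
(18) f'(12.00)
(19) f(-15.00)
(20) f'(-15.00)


(1) = 84.95
(2) = -117.54
(3) = -319.41
(4) = -282.94
(5) = 112.07
(6) = -141.11
(7) = 74.80
(8) = -108.09
(9) = 92.20
(10) = -124.06
(11) = 354.91
(12) = -302.57
(13) = 1833.17
(14) = -900.66
(15) = -2463.31
(16) = -1096.74
(17) = -15287.00
(18) = -3698.00
(19) = 24781.00
(20) = -5102.00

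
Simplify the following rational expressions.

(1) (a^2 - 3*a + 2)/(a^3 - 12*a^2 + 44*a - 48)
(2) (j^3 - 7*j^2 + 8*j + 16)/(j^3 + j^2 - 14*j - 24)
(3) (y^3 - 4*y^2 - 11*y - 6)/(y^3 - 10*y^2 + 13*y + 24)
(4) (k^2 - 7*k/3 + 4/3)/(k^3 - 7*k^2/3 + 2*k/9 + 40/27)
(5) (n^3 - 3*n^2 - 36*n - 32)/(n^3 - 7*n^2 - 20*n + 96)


(1) = (a - 1)/(a^2 - 10*a + 24)
(2) = (j^2 - 3*j - 4)/(j^2 + 5*j + 6)
(3) = (y^2 - 5*y - 6)/(y^2 - 11*y + 24)
(4) = (9*k - 9)/(9*k^2 - 9*k - 10)
(5) = (n + 1)/(n - 3)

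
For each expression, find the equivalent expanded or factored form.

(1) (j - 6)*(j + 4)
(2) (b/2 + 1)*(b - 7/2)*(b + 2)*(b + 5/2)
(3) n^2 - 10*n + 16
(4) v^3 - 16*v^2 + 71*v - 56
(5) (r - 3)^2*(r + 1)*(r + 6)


(1) = j^2 - 2*j - 24
(2) = b^4/2 + 3*b^3/2 - 35*b^2/8 - 39*b/2 - 35/2
(3) = (n - 8)*(n - 2)
(4) = (v - 8)*(v - 7)*(v - 1)
(5) = r^4 + r^3 - 27*r^2 + 27*r + 54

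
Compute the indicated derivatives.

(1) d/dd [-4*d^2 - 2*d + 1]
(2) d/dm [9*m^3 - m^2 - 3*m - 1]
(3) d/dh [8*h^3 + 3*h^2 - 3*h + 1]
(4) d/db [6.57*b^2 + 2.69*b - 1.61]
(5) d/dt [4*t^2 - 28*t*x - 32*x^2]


(1) = -8*d - 2
(2) = 27*m^2 - 2*m - 3
(3) = 24*h^2 + 6*h - 3
(4) = 13.14*b + 2.69
(5) = 8*t - 28*x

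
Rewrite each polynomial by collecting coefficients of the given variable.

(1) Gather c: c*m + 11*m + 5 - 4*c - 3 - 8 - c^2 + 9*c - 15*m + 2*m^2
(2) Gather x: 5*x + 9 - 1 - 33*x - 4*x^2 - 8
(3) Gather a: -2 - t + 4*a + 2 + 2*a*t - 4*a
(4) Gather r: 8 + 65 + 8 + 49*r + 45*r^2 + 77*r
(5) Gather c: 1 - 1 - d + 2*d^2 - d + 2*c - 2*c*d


(1) = -c^2 + c*(m + 5) + 2*m^2 - 4*m - 6
(2) = -4*x^2 - 28*x
(3) = 2*a*t - t
(4) = 45*r^2 + 126*r + 81
(5) = c*(2 - 2*d) + 2*d^2 - 2*d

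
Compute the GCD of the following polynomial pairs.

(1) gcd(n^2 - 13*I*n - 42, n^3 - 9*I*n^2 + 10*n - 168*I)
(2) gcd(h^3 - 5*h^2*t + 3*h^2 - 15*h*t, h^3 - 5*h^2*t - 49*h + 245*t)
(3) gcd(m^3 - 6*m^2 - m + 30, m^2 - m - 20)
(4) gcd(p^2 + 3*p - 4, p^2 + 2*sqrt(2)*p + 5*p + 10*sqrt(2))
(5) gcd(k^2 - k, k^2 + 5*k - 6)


(1) = gcd((n - 7*I)*(n - 6*I), (n - 7*I)*(n - 6*I)*(n + 4*I)) = n^2 - 13*I*n - 42
(2) = gcd(h*(h + 3)*(h - 5*t), (h - 7)*(h + 7)*(h - 5*t)) = -h + 5*t
(3) = m - 5
(4) = gcd((p - 1)*(p + 4), (p + 5)*(p + 2*sqrt(2))) = 1
(5) = k - 1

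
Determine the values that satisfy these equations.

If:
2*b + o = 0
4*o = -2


Then:
b = 1/4
o = -1/2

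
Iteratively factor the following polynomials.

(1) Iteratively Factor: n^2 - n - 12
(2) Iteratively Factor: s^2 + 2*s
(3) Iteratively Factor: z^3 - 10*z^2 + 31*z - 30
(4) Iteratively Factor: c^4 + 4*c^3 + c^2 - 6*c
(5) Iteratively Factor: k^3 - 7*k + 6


(1) = (n + 3)*(n - 4)
(2) = (s)*(s + 2)
(3) = (z - 2)*(z^2 - 8*z + 15) = (z - 5)*(z - 2)*(z - 3)
(4) = (c)*(c^3 + 4*c^2 + c - 6) = c*(c - 1)*(c^2 + 5*c + 6) = c*(c - 1)*(c + 2)*(c + 3)
(5) = (k - 1)*(k^2 + k - 6) = (k - 1)*(k + 3)*(k - 2)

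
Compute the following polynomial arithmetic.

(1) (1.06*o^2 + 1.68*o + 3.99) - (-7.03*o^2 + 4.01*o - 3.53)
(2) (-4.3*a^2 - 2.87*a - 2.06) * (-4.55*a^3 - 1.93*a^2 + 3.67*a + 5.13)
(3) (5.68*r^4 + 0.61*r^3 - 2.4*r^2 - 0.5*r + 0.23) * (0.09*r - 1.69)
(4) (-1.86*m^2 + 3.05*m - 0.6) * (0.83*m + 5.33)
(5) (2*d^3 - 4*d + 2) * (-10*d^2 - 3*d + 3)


(1) = 8.09*o^2 - 2.33*o + 7.52
(2) = 19.565*a^5 + 21.3575*a^4 - 0.8689*a^3 - 28.6161*a^2 - 22.2833*a - 10.5678
(3) = 0.5112*r^5 - 9.5443*r^4 - 1.2469*r^3 + 4.011*r^2 + 0.8657*r - 0.3887
(4) = -1.5438*m^3 - 7.3823*m^2 + 15.7585*m - 3.198
(5) = -20*d^5 - 6*d^4 + 46*d^3 - 8*d^2 - 18*d + 6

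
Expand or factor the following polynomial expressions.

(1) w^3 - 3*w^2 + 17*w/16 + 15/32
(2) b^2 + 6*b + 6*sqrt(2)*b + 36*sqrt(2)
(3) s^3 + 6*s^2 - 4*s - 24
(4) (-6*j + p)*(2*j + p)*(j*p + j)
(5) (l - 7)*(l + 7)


(1) = (w - 5/2)*(w - 3/4)*(w + 1/4)
(2) = (b + 6)*(b + 6*sqrt(2))
(3) = (s - 2)*(s + 2)*(s + 6)
(4) = -12*j^3*p - 12*j^3 - 4*j^2*p^2 - 4*j^2*p + j*p^3 + j*p^2
(5) = l^2 - 49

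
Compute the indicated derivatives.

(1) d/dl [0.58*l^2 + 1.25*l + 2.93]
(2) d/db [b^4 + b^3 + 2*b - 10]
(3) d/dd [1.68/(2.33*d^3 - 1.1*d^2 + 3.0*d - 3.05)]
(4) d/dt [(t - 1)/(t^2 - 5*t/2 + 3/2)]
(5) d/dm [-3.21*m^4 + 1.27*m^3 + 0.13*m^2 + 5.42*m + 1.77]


(1) = 1.16*l + 1.25
(2) = 4*b^3 + 3*b^2 + 2
(3) = (-11.7432*d^2 + 3.696*d - 5.04)/(2.33*d^3 - 1.1*d^2 + 3.0*d - 3.05)^2
(4) = -4/(4*t^2 - 12*t + 9)
(5) = -12.84*m^3 + 3.81*m^2 + 0.26*m + 5.42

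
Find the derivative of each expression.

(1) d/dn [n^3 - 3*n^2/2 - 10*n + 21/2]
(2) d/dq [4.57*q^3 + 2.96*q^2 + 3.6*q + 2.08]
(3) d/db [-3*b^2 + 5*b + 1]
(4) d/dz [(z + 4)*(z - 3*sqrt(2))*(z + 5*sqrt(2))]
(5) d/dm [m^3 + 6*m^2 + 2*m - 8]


(1) = 3*n^2 - 3*n - 10
(2) = 13.71*q^2 + 5.92*q + 3.6
(3) = 5 - 6*b
(4) = 3*z^2 + 4*sqrt(2)*z + 8*z - 30 + 8*sqrt(2)
(5) = 3*m^2 + 12*m + 2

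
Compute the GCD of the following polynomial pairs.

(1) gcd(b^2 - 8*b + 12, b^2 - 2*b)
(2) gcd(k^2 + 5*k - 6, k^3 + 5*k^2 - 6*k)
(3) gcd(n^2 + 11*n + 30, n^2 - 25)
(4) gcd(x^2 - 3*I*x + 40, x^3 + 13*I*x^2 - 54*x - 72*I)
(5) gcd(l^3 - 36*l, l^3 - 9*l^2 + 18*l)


(1) = b - 2
(2) = k^2 + 5*k - 6
(3) = gcd((n + 5)*(n + 6), (n - 5)*(n + 5)) = n + 5
(4) = 1
(5) = gcd(l*(l - 6)*(l + 6), l*(l - 6)*(l - 3)) = l^2 - 6*l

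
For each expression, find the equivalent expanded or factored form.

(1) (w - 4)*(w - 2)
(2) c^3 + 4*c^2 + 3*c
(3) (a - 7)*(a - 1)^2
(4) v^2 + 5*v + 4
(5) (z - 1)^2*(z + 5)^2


(1) = w^2 - 6*w + 8
(2) = c*(c + 1)*(c + 3)
(3) = a^3 - 9*a^2 + 15*a - 7
(4) = (v + 1)*(v + 4)
(5) = z^4 + 8*z^3 + 6*z^2 - 40*z + 25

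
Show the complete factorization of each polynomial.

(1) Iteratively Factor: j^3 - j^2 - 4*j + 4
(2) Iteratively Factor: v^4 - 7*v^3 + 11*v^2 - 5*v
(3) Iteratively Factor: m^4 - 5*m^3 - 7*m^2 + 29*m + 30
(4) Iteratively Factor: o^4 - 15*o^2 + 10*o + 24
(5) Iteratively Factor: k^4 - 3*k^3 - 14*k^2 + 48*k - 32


(1) = (j - 2)*(j^2 + j - 2) = (j - 2)*(j + 2)*(j - 1)
(2) = (v)*(v^3 - 7*v^2 + 11*v - 5) = v*(v - 1)*(v^2 - 6*v + 5) = v*(v - 1)^2*(v - 5)
(3) = (m + 1)*(m^3 - 6*m^2 - m + 30) = (m - 5)*(m + 1)*(m^2 - m - 6) = (m - 5)*(m + 1)*(m + 2)*(m - 3)
(4) = (o - 2)*(o^3 + 2*o^2 - 11*o - 12) = (o - 2)*(o + 1)*(o^2 + o - 12) = (o - 2)*(o + 1)*(o + 4)*(o - 3)
(5) = (k - 2)*(k^3 - k^2 - 16*k + 16) = (k - 2)*(k + 4)*(k^2 - 5*k + 4) = (k - 2)*(k - 1)*(k + 4)*(k - 4)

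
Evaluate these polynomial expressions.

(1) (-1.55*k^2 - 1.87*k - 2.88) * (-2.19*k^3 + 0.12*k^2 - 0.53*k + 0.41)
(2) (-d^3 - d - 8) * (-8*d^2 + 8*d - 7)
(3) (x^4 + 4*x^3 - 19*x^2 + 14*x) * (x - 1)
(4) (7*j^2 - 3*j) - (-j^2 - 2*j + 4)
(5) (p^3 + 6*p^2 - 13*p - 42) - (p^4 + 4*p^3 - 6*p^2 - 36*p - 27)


(1) = 3.3945*k^5 + 3.9093*k^4 + 6.9043*k^3 + 0.01*k^2 + 0.7597*k - 1.1808
(2) = 8*d^5 - 8*d^4 + 15*d^3 + 56*d^2 - 57*d + 56
(3) = x^5 + 3*x^4 - 23*x^3 + 33*x^2 - 14*x
(4) = 8*j^2 - j - 4
(5) = -p^4 - 3*p^3 + 12*p^2 + 23*p - 15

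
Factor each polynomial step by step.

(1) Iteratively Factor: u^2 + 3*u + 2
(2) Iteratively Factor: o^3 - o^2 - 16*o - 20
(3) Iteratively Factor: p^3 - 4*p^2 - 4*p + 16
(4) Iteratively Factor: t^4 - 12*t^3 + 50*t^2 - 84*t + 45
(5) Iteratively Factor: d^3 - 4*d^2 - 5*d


(1) = (u + 1)*(u + 2)
(2) = (o + 2)*(o^2 - 3*o - 10) = (o + 2)^2*(o - 5)
(3) = (p - 2)*(p^2 - 2*p - 8) = (p - 2)*(p + 2)*(p - 4)
(4) = (t - 5)*(t^3 - 7*t^2 + 15*t - 9) = (t - 5)*(t - 3)*(t^2 - 4*t + 3) = (t - 5)*(t - 3)*(t - 1)*(t - 3)
(5) = (d - 5)*(d^2 + d) = (d - 5)*(d + 1)*(d)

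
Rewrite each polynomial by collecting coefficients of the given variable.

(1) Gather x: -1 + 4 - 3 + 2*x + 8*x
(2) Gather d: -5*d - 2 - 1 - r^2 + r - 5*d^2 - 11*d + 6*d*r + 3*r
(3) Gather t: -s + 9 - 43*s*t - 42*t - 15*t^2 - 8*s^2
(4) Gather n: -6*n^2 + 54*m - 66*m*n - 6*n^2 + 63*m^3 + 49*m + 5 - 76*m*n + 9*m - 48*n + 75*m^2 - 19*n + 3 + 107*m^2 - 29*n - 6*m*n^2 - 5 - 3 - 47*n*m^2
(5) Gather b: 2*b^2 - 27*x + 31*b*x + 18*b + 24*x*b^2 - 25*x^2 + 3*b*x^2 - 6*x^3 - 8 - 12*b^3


(1) = 10*x
(2) = -5*d^2 + d*(6*r - 16) - r^2 + 4*r - 3
(3) = -8*s^2 - s - 15*t^2 + t*(-43*s - 42) + 9
(4) = 63*m^3 + 182*m^2 + 112*m + n^2*(-6*m - 12) + n*(-47*m^2 - 142*m - 96)
(5) = -12*b^3 + b^2*(24*x + 2) + b*(3*x^2 + 31*x + 18) - 6*x^3 - 25*x^2 - 27*x - 8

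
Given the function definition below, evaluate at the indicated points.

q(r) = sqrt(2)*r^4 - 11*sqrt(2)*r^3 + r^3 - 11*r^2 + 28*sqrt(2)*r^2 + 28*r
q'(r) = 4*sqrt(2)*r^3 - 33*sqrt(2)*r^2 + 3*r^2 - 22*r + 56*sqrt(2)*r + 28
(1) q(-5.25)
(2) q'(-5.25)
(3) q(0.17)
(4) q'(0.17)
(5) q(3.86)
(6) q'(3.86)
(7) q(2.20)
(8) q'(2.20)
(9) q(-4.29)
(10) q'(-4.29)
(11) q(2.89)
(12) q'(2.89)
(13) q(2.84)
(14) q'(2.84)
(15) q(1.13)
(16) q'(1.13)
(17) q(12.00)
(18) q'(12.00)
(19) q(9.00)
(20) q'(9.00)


(1) = 3821.95
(2) = -2294.47
(3) = 5.52
(4) = 36.49
(5) = 10.96
(6) = -76.54
(7) = 78.15
(8) = 2.71
(9) = 2034.49
(10) = -1467.69
(11) = 67.07
(12) = -34.89
(13) = 68.75
(14) = -32.20
(15) = 49.46
(16) = 45.03
(17) = 8625.87
(18) = 4201.05
(19) = 1235.51
(20) = 1129.42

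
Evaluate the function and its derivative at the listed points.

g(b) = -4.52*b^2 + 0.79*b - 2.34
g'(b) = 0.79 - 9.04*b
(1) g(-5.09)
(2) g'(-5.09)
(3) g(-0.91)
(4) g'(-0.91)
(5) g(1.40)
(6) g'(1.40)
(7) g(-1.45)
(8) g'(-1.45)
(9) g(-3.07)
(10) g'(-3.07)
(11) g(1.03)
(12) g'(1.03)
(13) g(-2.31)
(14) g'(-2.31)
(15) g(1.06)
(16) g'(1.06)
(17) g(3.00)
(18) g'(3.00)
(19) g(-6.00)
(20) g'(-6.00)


(1) = -123.47
(2) = 46.80
(3) = -6.80
(4) = 9.02
(5) = -10.09
(6) = -11.87
(7) = -12.99
(8) = 13.90
(9) = -47.37
(10) = 28.54
(11) = -6.32
(12) = -8.52
(13) = -28.28
(14) = 21.67
(15) = -6.58
(16) = -8.79
(17) = -40.65
(18) = -26.33
(19) = -169.80
(20) = 55.03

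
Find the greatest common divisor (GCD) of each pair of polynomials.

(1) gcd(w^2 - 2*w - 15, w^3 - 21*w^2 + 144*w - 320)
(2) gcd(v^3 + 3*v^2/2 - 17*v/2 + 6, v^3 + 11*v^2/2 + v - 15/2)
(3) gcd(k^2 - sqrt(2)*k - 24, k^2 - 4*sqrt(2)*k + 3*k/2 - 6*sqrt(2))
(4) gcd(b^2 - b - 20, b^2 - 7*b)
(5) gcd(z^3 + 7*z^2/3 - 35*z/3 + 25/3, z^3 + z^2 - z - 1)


(1) = gcd((w - 5)*(w + 3), (w - 8)^2*(w - 5)) = w - 5
(2) = v - 1
(3) = k - 4*sqrt(2)
(4) = 1
(5) = z - 1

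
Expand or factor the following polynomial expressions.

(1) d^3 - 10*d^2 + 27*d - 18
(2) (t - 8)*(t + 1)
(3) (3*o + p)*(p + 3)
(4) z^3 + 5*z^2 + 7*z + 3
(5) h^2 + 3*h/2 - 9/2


(1) = (d - 6)*(d - 3)*(d - 1)
(2) = t^2 - 7*t - 8
(3) = 3*o*p + 9*o + p^2 + 3*p
(4) = (z + 1)^2*(z + 3)
(5) = (h - 3/2)*(h + 3)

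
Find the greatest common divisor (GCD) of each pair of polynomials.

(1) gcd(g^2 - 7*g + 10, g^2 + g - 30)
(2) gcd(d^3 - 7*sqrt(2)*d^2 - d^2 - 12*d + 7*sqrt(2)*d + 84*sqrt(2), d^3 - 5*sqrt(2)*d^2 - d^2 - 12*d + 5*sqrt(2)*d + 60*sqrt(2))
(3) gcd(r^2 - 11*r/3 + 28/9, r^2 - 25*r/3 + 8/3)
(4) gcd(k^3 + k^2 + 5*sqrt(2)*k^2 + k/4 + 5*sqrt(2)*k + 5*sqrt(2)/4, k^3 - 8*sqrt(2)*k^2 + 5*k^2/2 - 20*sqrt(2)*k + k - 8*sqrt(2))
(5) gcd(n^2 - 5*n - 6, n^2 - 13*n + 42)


(1) = gcd((g - 5)*(g - 2), (g - 5)*(g + 6)) = g - 5
(2) = d^2 - d - 12
(3) = gcd((r - 7/3)*(r - 4/3), (r - 8)*(r - 1/3)) = 1
(4) = gcd((k + 1/2)^2*(k + 5*sqrt(2)), (k + 1/2)*(k + 2)*(k - 8*sqrt(2))) = k + 1/2
(5) = gcd((n - 6)*(n + 1), (n - 7)*(n - 6)) = n - 6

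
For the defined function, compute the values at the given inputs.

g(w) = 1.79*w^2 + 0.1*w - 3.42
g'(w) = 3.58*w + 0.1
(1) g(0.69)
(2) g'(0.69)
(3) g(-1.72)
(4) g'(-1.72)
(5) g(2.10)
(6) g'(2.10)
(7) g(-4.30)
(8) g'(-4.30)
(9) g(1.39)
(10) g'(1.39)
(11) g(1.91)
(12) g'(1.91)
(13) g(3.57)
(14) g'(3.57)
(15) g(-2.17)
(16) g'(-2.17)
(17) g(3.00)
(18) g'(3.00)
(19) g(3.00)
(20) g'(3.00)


(1) = -2.50
(2) = 2.57
(3) = 1.70
(4) = -6.06
(5) = 4.68
(6) = 7.62
(7) = 29.25
(8) = -15.29
(9) = 0.18
(10) = 5.08
(11) = 3.30
(12) = 6.94
(13) = 19.75
(14) = 12.88
(15) = 4.79
(16) = -7.67
(17) = 12.99
(18) = 10.84
(19) = 12.99
(20) = 10.84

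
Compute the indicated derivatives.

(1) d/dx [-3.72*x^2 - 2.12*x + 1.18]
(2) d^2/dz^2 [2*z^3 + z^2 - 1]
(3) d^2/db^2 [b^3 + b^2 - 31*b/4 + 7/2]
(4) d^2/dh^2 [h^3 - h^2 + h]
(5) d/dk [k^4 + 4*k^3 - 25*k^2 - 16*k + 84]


(1) = -7.44*x - 2.12
(2) = 12*z + 2
(3) = 6*b + 2
(4) = 6*h - 2
(5) = 4*k^3 + 12*k^2 - 50*k - 16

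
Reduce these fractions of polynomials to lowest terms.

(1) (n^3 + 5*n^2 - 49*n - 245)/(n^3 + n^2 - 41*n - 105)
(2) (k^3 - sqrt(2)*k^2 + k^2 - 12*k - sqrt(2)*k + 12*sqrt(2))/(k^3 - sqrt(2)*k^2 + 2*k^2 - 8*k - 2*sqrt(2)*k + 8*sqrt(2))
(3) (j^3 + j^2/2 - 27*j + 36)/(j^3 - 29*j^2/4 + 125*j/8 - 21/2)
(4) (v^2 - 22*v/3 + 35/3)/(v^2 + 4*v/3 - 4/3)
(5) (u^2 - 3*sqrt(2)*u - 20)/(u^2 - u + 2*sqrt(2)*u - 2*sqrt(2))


(1) = (n + 7)/(n + 3)
(2) = (k - 3)/(k - 2)
(3) = (4*j + 24)/(4*j - 7)
(4) = (3*v^2 - 22*v + 35)/(3*v^2 + 4*v - 4)
(5) = (u - 5*sqrt(2))/(u - 1)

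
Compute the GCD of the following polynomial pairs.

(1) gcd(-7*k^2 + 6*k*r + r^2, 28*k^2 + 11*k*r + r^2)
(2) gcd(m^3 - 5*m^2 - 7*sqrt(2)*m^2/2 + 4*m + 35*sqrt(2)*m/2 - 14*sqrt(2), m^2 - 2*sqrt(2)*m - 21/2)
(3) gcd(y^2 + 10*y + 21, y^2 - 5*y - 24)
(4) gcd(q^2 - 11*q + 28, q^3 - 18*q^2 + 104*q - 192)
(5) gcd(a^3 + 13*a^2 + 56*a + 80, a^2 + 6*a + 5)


(1) = gcd((-k + r)*(7*k + r), (4*k + r)*(7*k + r)) = 7*k + r
(2) = m - 7*sqrt(2)/2
(3) = y + 3
(4) = q - 4
(5) = a + 5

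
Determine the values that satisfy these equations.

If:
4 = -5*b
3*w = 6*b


Then:
b = -4/5
w = -8/5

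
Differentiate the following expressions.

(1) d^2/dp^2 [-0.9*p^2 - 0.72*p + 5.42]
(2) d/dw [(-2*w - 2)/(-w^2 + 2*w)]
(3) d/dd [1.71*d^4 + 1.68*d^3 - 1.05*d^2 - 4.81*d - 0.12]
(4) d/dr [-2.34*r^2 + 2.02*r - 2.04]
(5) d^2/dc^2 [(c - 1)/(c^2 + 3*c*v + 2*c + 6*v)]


(1) = -1.80000000000000
(2) = 2*(-w^2 - 2*w + 2)/(w^2*(w^2 - 4*w + 4))
(3) = 6.84*d^3 + 5.04*d^2 - 2.1*d - 4.81
(4) = 2.02 - 4.68*r
(5) = 2*((c - 1)*(2*c + 3*v + 2)^2 - (3*c + 3*v + 1)*(c^2 + 3*c*v + 2*c + 6*v))/(c^2 + 3*c*v + 2*c + 6*v)^3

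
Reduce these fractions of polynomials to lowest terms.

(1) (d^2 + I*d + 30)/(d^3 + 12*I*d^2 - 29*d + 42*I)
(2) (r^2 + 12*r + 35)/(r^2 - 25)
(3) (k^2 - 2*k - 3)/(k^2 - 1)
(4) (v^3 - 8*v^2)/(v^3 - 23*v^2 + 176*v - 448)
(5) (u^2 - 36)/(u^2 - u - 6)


(1) = (d - 5*I)/(d^2 + 6*I*d + 7)
(2) = (r + 7)/(r - 5)
(3) = (k - 3)/(k - 1)
(4) = v^2/(v^2 - 15*v + 56)
(5) = (u^2 - 36)/(u^2 - u - 6)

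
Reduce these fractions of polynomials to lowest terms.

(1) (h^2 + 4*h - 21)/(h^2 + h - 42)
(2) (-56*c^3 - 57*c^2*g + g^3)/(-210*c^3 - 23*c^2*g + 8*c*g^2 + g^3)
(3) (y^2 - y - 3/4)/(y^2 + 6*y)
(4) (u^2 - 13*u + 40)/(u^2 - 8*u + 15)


(1) = (h - 3)/(h - 6)
(2) = (8*c^2 + 7*c*g - g^2)/(30*c^2 - c*g - g^2)
(3) = (4*y^2 - 4*y - 3)/(4*y^2 + 24*y)
(4) = (u - 8)/(u - 3)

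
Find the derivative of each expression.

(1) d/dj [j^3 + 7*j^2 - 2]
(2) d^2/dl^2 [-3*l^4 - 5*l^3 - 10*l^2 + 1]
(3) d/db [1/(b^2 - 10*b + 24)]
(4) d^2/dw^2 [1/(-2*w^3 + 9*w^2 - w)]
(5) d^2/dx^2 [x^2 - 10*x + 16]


(1) = j*(3*j + 14)
(2) = -36*l^2 - 30*l - 20
(3) = 2*(5 - b)/(b^2 - 10*b + 24)^2
(4) = 2*(3*w*(2*w - 3)*(2*w^2 - 9*w + 1) - (6*w^2 - 18*w + 1)^2)/(w^3*(2*w^2 - 9*w + 1)^3)
(5) = 2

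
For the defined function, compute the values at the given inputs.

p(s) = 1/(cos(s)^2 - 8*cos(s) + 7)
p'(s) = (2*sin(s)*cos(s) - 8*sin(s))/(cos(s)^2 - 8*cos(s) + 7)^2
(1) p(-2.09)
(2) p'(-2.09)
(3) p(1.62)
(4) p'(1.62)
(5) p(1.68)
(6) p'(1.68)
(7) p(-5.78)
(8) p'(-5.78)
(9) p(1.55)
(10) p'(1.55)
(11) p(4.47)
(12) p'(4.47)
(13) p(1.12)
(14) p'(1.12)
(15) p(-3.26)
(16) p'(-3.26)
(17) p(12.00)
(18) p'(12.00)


(1) = 0.09
(2) = 0.06
(3) = 0.14
(4) = -0.15
(5) = 0.13
(6) = -0.13
(7) = 1.32
(8) = -5.23
(9) = 0.15
(10) = -0.17
(11) = 0.11
(12) = 0.10
(13) = 0.27
(14) = -0.47
(15) = 0.06
(16) = -0.00
(17) = 1.04
(18) = 3.67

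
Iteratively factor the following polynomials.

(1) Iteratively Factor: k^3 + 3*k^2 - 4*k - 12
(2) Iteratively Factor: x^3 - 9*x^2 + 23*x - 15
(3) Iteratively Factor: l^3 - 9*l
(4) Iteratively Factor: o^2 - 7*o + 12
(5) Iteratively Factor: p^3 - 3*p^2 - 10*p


(1) = (k + 2)*(k^2 + k - 6) = (k - 2)*(k + 2)*(k + 3)
(2) = (x - 5)*(x^2 - 4*x + 3) = (x - 5)*(x - 3)*(x - 1)
(3) = (l - 3)*(l^2 + 3*l) = (l - 3)*(l + 3)*(l)
(4) = (o - 3)*(o - 4)
(5) = (p - 5)*(p^2 + 2*p) = (p - 5)*(p + 2)*(p)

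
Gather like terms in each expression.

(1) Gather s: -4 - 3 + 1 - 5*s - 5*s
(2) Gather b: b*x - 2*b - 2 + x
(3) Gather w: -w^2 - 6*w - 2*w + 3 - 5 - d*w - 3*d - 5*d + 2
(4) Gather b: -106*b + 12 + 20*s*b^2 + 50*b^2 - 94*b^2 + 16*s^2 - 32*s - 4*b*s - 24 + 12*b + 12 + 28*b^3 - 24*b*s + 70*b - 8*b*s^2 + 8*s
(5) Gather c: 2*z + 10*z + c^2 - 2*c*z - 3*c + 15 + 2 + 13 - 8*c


(1) = -10*s - 6
(2) = b*(x - 2) + x - 2
(3) = -8*d - w^2 + w*(-d - 8)
(4) = 28*b^3 + b^2*(20*s - 44) + b*(-8*s^2 - 28*s - 24) + 16*s^2 - 24*s
(5) = c^2 + c*(-2*z - 11) + 12*z + 30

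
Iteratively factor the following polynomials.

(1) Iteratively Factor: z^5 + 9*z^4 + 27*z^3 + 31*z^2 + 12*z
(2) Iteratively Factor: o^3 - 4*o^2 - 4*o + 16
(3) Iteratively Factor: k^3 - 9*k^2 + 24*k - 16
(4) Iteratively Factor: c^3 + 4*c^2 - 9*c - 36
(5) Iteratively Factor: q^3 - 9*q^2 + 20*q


(1) = (z + 4)*(z^4 + 5*z^3 + 7*z^2 + 3*z) = (z + 1)*(z + 4)*(z^3 + 4*z^2 + 3*z) = (z + 1)*(z + 3)*(z + 4)*(z^2 + z) = (z + 1)^2*(z + 3)*(z + 4)*(z)
(2) = (o - 2)*(o^2 - 2*o - 8) = (o - 2)*(o + 2)*(o - 4)
(3) = (k - 1)*(k^2 - 8*k + 16) = (k - 4)*(k - 1)*(k - 4)
(4) = (c - 3)*(c^2 + 7*c + 12) = (c - 3)*(c + 4)*(c + 3)
(5) = (q - 4)*(q^2 - 5*q) = (q - 5)*(q - 4)*(q)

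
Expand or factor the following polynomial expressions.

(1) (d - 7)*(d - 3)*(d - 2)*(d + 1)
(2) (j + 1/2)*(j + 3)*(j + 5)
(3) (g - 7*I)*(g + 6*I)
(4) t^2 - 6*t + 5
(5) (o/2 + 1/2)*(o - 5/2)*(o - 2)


(1) = d^4 - 11*d^3 + 29*d^2 - d - 42
(2) = j^3 + 17*j^2/2 + 19*j + 15/2
(3) = g^2 - I*g + 42
(4) = (t - 5)*(t - 1)
(5) = o^3/2 - 7*o^2/4 + o/4 + 5/2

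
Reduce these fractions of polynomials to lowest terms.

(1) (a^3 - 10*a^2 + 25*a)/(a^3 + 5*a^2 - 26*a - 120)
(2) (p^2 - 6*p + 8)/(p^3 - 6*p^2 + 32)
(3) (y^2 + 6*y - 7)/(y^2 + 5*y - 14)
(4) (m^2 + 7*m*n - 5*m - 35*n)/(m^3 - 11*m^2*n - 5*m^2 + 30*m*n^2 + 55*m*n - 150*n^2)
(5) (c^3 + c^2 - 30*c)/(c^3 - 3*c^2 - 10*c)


(1) = (a^2 - 5*a)/(a^2 + 10*a + 24)
(2) = (p - 2)/(p^2 - 2*p - 8)
(3) = (y - 1)/(y - 2)
(4) = (m + 7*n)/(m^2 - 11*m*n + 30*n^2)
(5) = (c + 6)/(c + 2)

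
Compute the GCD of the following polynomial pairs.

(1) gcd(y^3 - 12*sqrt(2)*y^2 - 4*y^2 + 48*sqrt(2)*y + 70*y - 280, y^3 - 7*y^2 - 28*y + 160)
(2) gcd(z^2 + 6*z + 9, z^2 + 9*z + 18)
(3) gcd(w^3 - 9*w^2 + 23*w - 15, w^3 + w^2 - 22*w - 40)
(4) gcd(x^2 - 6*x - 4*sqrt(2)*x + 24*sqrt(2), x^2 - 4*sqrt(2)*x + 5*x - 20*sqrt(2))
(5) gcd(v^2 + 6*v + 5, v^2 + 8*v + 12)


(1) = y - 4
(2) = gcd((z + 3)^2, (z + 3)*(z + 6)) = z + 3
(3) = w - 5
(4) = x - 4*sqrt(2)
(5) = 1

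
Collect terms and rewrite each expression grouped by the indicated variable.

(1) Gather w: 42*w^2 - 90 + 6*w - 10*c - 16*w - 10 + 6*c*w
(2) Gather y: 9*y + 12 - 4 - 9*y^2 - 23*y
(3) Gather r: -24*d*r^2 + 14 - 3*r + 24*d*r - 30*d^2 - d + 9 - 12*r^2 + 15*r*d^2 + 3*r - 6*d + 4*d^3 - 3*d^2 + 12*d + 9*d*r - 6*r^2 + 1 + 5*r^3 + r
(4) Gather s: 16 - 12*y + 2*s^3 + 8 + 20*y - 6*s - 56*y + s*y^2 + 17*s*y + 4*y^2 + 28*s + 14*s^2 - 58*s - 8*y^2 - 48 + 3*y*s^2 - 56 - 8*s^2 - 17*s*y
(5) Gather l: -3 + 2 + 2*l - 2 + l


(1) = -10*c + 42*w^2 + w*(6*c - 10) - 100
(2) = -9*y^2 - 14*y + 8
(3) = 4*d^3 - 33*d^2 + 5*d + 5*r^3 + r^2*(-24*d - 18) + r*(15*d^2 + 33*d + 1) + 24
(4) = 2*s^3 + s^2*(3*y + 6) + s*(y^2 - 36) - 4*y^2 - 48*y - 80
(5) = 3*l - 3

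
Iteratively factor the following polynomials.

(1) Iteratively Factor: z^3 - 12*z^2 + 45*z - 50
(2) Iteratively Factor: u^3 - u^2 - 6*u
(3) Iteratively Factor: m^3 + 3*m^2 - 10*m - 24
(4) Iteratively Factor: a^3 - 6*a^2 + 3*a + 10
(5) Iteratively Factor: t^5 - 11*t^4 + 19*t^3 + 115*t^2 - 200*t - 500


(1) = (z - 2)*(z^2 - 10*z + 25) = (z - 5)*(z - 2)*(z - 5)
(2) = (u)*(u^2 - u - 6) = u*(u - 3)*(u + 2)
(3) = (m + 4)*(m^2 - m - 6) = (m - 3)*(m + 4)*(m + 2)
(4) = (a - 5)*(a^2 - a - 2) = (a - 5)*(a + 1)*(a - 2)
(5) = (t - 5)*(t^4 - 6*t^3 - 11*t^2 + 60*t + 100) = (t - 5)*(t + 2)*(t^3 - 8*t^2 + 5*t + 50) = (t - 5)^2*(t + 2)*(t^2 - 3*t - 10) = (t - 5)^2*(t + 2)^2*(t - 5)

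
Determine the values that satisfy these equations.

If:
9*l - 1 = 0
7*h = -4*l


Then:
h = -4/63
l = 1/9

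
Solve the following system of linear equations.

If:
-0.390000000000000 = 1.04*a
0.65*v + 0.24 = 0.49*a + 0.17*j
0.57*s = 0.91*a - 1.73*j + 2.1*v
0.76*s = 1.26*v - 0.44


Then:
a = -0.38
j = -0.54
s = -1.89
v = -0.79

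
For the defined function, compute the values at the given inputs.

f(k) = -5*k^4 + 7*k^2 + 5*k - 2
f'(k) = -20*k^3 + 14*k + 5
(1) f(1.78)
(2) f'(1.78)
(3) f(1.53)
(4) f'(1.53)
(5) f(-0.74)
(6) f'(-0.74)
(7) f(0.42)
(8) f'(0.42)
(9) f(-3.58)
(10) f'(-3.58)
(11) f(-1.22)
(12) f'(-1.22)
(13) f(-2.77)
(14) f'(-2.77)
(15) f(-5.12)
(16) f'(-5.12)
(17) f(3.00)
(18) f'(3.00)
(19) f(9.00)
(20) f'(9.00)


(1) = -21.11
(2) = -82.88
(3) = -5.36
(4) = -45.21
(5) = -3.37
(6) = 2.74
(7) = 1.18
(8) = 9.40
(9) = -751.49
(10) = 872.53
(11) = -8.76
(12) = 24.24
(13) = -256.51
(14) = 391.30
(15) = -3280.07
(16) = 2617.67
(17) = -329.00
(18) = -493.00
(19) = -32195.00
(20) = -14449.00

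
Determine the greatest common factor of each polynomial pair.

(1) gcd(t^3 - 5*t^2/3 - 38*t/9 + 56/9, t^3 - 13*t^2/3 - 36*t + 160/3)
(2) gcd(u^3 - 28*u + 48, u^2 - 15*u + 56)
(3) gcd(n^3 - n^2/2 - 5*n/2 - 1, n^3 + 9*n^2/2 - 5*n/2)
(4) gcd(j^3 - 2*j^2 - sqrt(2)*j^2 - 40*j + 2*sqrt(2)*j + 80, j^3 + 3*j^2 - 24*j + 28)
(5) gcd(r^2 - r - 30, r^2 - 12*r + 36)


(1) = t - 4/3
(2) = gcd((u - 4)*(u - 2)*(u + 6), (u - 8)*(u - 7)) = 1
(3) = 1
(4) = gcd((j - 2)*(j - 5*sqrt(2))*(j + 4*sqrt(2)), (j - 2)^2*(j + 7)) = j - 2
(5) = r - 6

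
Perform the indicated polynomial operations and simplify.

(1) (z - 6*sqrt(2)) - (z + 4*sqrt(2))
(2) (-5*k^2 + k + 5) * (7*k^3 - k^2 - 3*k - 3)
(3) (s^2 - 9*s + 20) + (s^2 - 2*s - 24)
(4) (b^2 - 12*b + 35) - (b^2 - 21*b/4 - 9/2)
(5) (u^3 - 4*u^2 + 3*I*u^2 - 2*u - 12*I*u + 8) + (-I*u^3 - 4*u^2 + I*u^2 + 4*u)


(1) = -10*sqrt(2)
(2) = -35*k^5 + 12*k^4 + 49*k^3 + 7*k^2 - 18*k - 15
(3) = 2*s^2 - 11*s - 4
(4) = 79/2 - 27*b/4
(5) = u^3 - I*u^3 - 8*u^2 + 4*I*u^2 + 2*u - 12*I*u + 8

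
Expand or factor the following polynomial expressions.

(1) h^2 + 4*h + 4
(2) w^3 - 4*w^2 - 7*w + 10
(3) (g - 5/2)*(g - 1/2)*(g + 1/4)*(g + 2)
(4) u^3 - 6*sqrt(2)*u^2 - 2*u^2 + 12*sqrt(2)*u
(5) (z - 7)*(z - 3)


(1) = (h + 2)^2
(2) = (w - 5)*(w - 1)*(w + 2)
(3) = g^4 - 3*g^3/4 - 5*g^2 + 21*g/16 + 5/8
(4) = u*(u - 2)*(u - 6*sqrt(2))
(5) = z^2 - 10*z + 21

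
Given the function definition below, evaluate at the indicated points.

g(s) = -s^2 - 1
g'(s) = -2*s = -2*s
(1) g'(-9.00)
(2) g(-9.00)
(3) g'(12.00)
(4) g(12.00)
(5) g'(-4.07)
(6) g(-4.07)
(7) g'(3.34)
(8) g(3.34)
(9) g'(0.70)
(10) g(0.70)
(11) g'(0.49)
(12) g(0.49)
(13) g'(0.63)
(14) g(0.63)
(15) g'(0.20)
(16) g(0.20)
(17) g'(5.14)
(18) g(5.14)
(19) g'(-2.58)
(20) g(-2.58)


(1) = 18.00
(2) = -82.00
(3) = -24.00
(4) = -145.00
(5) = 8.14
(6) = -17.56
(7) = -6.68
(8) = -12.16
(9) = -1.40
(10) = -1.49
(11) = -0.98
(12) = -1.24
(13) = -1.26
(14) = -1.40
(15) = -0.40
(16) = -1.04
(17) = -10.28
(18) = -27.42
(19) = 5.16
(20) = -7.66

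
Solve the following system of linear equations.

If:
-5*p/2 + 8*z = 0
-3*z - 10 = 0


Then:
p = -32/3
z = -10/3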